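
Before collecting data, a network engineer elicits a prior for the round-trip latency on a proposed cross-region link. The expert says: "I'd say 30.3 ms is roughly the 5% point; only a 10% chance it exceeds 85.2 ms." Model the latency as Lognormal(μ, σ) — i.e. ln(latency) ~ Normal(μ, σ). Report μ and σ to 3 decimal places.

If T ~ Lognormal(μ,σ) then ln T ~ Normal(μ,σ), so the p-quantile of ln T is μ + z_p·σ.
ln(30.3) = 3.411 and ln(85.2) = 4.445; z_{0.05} = -1.645, z_{0.9} = 1.282.
σ = (4.445 − 3.411)/(1.282 − (-1.645)) = 0.353.
μ = 3.411 − (-1.645)·0.353 = 3.992.

μ ≈ 3.992, σ ≈ 0.353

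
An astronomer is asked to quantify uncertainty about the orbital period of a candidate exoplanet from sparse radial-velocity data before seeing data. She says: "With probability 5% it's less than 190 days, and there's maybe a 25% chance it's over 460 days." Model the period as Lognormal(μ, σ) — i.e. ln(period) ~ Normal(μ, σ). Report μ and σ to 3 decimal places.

μ ≈ 5.874, σ ≈ 0.381

If T ~ Lognormal(μ,σ) then ln T ~ Normal(μ,σ), so the p-quantile of ln T is μ + z_p·σ.
ln(190) = 5.247 and ln(460) = 6.131; z_{0.05} = -1.645, z_{0.75} = 0.6745.
σ = (6.131 − 5.247)/(0.6745 − (-1.645)) = 0.381.
μ = 5.247 − (-1.645)·0.381 = 5.874.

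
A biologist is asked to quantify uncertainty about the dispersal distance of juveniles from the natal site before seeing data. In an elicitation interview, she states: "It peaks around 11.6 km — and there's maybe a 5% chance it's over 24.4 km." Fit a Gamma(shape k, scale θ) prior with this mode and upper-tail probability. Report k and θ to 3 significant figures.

Gamma(k,θ) with k>1 has mode (k−1)θ, so θ = 11.6/(k−1).
Need P(X < 24.4) = 0.95 with θ tied to k this way. Start at k = 2, θ = 11.6: P(X<24.4) ≈ 0.621.
Too low — raise k to concentrate. Iterating converges to k ≈ 5.99.
Then θ = 11.6/(5.99−1) ≈ 2.32.

k ≈ 5.99, θ ≈ 2.32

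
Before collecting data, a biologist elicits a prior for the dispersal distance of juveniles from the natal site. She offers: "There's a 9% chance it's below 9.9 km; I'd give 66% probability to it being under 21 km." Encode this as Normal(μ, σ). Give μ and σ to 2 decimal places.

μ = 18.39, σ = 6.33

The p-quantile of Normal(μ,σ) is μ + z_p·σ, with z_{0.09} = -1.341 and z_{0.66} = 0.4125.
Eliminate σ: μ = (z₂·x₁ − z₁·x₂)/(z₂ − z₁) = (0.4125·9.9 − (-1.341)·21)/1.753 = 18.39.
Then σ = (x₂ − x₁)/(z₂ − z₁) = (21 − 9.9)/1.753 = 6.33.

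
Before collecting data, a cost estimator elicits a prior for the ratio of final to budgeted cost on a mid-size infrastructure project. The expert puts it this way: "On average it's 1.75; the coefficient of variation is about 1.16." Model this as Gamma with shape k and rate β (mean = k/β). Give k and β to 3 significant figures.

For Gamma(k, rate β): mean = k/β, variance = k/β², so CV = 1/√k.
CV = 1.16, hence k = 1/CV² = 0.743.
Then β = k/mean = 0.743/1.75 = 0.425.

k ≈ 0.743, β ≈ 0.425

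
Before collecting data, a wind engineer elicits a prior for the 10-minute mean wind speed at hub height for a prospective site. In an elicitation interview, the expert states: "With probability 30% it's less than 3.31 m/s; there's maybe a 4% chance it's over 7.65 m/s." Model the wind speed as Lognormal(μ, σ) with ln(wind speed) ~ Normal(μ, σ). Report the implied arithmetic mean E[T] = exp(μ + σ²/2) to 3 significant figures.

If T ~ Lognormal(μ,σ) then ln T ~ Normal(μ,σ), so the p-quantile of ln T is μ + z_p·σ.
ln(3.31) = 1.197 and ln(7.65) = 2.035; z_{0.3} = -0.5244, z_{0.96} = 1.751.
σ = (2.035 − 1.197)/(1.751 − (-0.5244)) = 0.368.
μ = 1.197 − (-0.5244)·0.368 = 1.390.
E[T] = exp(μ + σ²/2) = exp(1.390 + 0.0678) = 4.3 m/s.

E[T] ≈ 4.3 m/s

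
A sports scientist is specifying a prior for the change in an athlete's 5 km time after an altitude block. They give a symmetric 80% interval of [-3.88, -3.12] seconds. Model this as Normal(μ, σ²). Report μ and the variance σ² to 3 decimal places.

μ = -3.500, σ² = 0.088

A symmetric 80% interval runs μ ± z·σ with z = 1.282.
Half-width = 0.38, so σ = 0.38/1.282 = 0.2965 and σ² = 0.088.
μ is the interval midpoint, -3.500.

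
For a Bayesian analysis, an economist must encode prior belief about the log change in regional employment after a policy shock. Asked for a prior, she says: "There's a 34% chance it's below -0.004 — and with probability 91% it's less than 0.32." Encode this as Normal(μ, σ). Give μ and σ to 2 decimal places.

μ = 0.07, σ = 0.18

The p-quantile of Normal(μ,σ) is μ + z_p·σ, with z_{0.34} = -0.4125 and z_{0.91} = 1.341.
Eliminate σ: μ = (z₂·x₁ − z₁·x₂)/(z₂ − z₁) = (1.341·-0.004 − (-0.4125)·0.32)/1.753 = 0.07.
Then σ = (x₂ − x₁)/(z₂ − z₁) = (0.32 − -0.004)/1.753 = 0.18.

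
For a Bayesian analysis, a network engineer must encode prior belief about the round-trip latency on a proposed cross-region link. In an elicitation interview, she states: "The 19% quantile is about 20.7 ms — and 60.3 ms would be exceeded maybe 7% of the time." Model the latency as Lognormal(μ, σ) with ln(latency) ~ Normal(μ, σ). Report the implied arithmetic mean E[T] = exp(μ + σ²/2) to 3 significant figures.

E[T] ≈ 34.2 ms

If T ~ Lognormal(μ,σ) then ln T ~ Normal(μ,σ), so the p-quantile of ln T is μ + z_p·σ.
ln(20.7) = 3.03 and ln(60.3) = 4.099; z_{0.19} = -0.8779, z_{0.93} = 1.476.
σ = (4.099 − 3.03)/(1.476 − (-0.8779)) = 0.454.
μ = 3.03 − (-0.8779)·0.454 = 3.429.
E[T] = exp(μ + σ²/2) = exp(3.429 + 0.1032) = 34.2 ms.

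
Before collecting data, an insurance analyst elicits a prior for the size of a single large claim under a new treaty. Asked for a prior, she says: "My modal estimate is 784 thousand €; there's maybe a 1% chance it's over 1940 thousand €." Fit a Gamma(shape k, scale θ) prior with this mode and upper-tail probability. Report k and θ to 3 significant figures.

Gamma(k,θ) with k>1 has mode (k−1)θ, so θ = 784/(k−1).
Need P(X < 1940) = 0.99 with θ tied to k this way. Start at k = 2, θ = 784: P(X<1940) ≈ 0.707.
Too low — raise k to concentrate. Iterating converges to k ≈ 6.73.
Then θ = 784/(6.73−1) ≈ 137.

k ≈ 6.73, θ ≈ 137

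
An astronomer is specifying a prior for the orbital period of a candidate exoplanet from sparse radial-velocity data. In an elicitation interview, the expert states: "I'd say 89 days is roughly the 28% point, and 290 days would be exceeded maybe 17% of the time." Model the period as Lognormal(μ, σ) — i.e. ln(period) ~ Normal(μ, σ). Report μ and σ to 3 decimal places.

μ ≈ 4.937, σ ≈ 0.769

If T ~ Lognormal(μ,σ) then ln T ~ Normal(μ,σ), so the p-quantile of ln T is μ + z_p·σ.
ln(89) = 4.489 and ln(290) = 5.67; z_{0.28} = -0.5828, z_{0.83} = 0.9542.
σ = (5.67 − 4.489)/(0.9542 − (-0.5828)) = 0.769.
μ = 4.489 − (-0.5828)·0.769 = 4.937.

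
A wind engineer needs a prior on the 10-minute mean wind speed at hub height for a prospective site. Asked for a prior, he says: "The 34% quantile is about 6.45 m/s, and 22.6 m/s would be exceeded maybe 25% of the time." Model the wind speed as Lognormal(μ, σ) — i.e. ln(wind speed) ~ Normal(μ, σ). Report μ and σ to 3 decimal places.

μ ≈ 2.340, σ ≈ 1.154

If T ~ Lognormal(μ,σ) then ln T ~ Normal(μ,σ), so the p-quantile of ln T is μ + z_p·σ.
ln(6.45) = 1.864 and ln(22.6) = 3.118; z_{0.34} = -0.4125, z_{0.75} = 0.6745.
σ = (3.118 − 1.864)/(0.6745 − (-0.4125)) = 1.154.
μ = 1.864 − (-0.4125)·1.154 = 2.340.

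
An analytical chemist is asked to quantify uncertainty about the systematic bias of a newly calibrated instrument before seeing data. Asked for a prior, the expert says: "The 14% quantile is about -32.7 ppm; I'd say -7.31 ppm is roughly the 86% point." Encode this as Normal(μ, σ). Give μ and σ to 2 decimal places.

μ = -20.01, σ = 11.75

The p-quantile of Normal(μ,σ) is μ + z_p·σ, with z_{0.14} = -1.08 and z_{0.86} = 1.08.
Eliminate σ: μ = (z₂·x₁ − z₁·x₂)/(z₂ − z₁) = (1.08·-32.7 − (-1.08)·-7.31)/2.161 = -20.01.
Then σ = (x₂ − x₁)/(z₂ − z₁) = (-7.31 − -32.7)/2.161 = 11.75.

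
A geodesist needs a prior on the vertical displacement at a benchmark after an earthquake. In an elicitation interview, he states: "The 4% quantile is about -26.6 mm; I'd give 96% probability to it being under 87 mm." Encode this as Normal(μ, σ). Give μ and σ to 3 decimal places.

μ = 30.200, σ = 32.444

The p-quantile of Normal(μ,σ) is μ + z_p·σ, with z_{0.04} = -1.751 and z_{0.96} = 1.751.
Eliminate σ: μ = (z₂·x₁ − z₁·x₂)/(z₂ − z₁) = (1.751·-26.6 − (-1.751)·87)/3.501 = 30.200.
Then σ = (x₂ − x₁)/(z₂ − z₁) = (87 − -26.6)/3.501 = 32.444.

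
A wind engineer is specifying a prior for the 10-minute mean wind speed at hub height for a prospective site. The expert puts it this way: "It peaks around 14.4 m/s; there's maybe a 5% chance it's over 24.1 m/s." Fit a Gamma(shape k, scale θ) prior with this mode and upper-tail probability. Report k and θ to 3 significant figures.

Gamma(k,θ) with k>1 has mode (k−1)θ, so θ = 14.4/(k−1).
Need P(X < 24.1) = 0.95 with θ tied to k this way. Start at k = 2, θ = 14.4: P(X<24.1) ≈ 0.499.
Too low — raise k to concentrate. Iterating converges to k ≈ 11.5.
Then θ = 14.4/(11.5−1) ≈ 1.37.

k ≈ 11.5, θ ≈ 1.37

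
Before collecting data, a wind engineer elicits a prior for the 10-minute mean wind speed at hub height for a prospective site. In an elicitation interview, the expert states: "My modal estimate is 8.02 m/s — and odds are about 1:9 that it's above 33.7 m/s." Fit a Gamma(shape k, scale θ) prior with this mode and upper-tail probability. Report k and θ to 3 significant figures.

k ≈ 1.88, θ ≈ 9.07

Gamma(k,θ) with k>1 has mode (k−1)θ, so θ = 8.02/(k−1).
Need P(X < 33.7) = 0.9 with θ tied to k this way. Start at k = 2, θ = 8.02: P(X<33.7) ≈ 0.922.
Too high — lower k to spread out. Iterating converges to k ≈ 1.88.
Then θ = 8.02/(1.88−1) ≈ 9.07.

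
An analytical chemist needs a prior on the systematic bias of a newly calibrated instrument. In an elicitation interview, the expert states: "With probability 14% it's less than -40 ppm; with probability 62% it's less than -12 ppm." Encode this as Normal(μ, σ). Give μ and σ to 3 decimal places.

μ = -18.172, σ = 20.205

The p-quantile of Normal(μ,σ) is μ + z_p·σ, with z_{0.14} = -1.08 and z_{0.62} = 0.3055.
Eliminate σ: μ = (z₂·x₁ − z₁·x₂)/(z₂ − z₁) = (0.3055·-40 − (-1.08)·-12)/1.386 = -18.172.
Then σ = (x₂ − x₁)/(z₂ − z₁) = (-12 − -40)/1.386 = 20.205.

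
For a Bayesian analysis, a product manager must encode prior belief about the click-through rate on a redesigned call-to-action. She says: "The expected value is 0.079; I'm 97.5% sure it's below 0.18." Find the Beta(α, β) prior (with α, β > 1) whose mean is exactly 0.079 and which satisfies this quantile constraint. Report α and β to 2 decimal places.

With mean 0.079 fixed, write α = 0.079s, β = 0.921s where s = α+β.
Need P(θ < 0.18) = 0.975 under Beta(0.079s, 0.921s). Normal approximation: (q−m)/√(m(1−m)/s) ≈ z_{0.975} = 1.96, so s ≈ 0.079·0.921·(1.96)²/(0.18−0.079)² = 27.4.
At s = 27.4: P(θ<0.18) ≈ 0.954. Adjusting to match 0.975 gives s ≈ 39.36.
So α = 0.079·39.36 ≈ 3.11, β = 0.921·39.36 ≈ 36.25.

α ≈ 3.11, β ≈ 36.25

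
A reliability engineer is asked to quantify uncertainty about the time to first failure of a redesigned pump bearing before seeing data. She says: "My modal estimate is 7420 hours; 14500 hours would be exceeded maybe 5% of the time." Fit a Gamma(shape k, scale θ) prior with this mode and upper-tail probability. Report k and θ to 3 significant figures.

k ≈ 7.18, θ ≈ 1200

Gamma(k,θ) with k>1 has mode (k−1)θ, so θ = 7420/(k−1).
Need P(X < 14500) = 0.95 with θ tied to k this way. Start at k = 2, θ = 7420: P(X<14500) ≈ 0.581.
Too low — raise k to concentrate. Iterating converges to k ≈ 7.18.
Then θ = 7420/(7.18−1) ≈ 1200.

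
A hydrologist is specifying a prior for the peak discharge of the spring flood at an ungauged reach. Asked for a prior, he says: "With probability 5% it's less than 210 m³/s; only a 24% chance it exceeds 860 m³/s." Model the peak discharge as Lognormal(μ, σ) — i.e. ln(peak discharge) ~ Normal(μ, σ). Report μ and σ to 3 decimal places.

μ ≈ 6.333, σ ≈ 0.600

If T ~ Lognormal(μ,σ) then ln T ~ Normal(μ,σ), so the p-quantile of ln T is μ + z_p·σ.
ln(210) = 5.347 and ln(860) = 6.757; z_{0.05} = -1.645, z_{0.76} = 0.7063.
σ = (6.757 − 5.347)/(0.7063 − (-1.645)) = 0.600.
μ = 5.347 − (-1.645)·0.600 = 6.333.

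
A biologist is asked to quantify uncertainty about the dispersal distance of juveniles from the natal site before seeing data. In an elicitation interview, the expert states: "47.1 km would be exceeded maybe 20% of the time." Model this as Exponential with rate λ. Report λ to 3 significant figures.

λ ≈ 0.0342

P(T > 47.1) = e^(−λ·47.1) = 0.2, so λ = −ln(0.2)/47.1 = 0.0342.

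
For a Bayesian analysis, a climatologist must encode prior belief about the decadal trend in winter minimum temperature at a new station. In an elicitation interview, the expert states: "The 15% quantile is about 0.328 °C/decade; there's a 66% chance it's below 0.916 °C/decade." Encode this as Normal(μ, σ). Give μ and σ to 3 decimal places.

μ = 0.749, σ = 0.406

The p-quantile of Normal(μ,σ) is μ + z_p·σ, with z_{0.15} = -1.036 and z_{0.66} = 0.4125.
Eliminate σ: μ = (z₂·x₁ − z₁·x₂)/(z₂ − z₁) = (0.4125·0.328 − (-1.036)·0.916)/1.449 = 0.749.
Then σ = (x₂ − x₁)/(z₂ − z₁) = (0.916 − 0.328)/1.449 = 0.406.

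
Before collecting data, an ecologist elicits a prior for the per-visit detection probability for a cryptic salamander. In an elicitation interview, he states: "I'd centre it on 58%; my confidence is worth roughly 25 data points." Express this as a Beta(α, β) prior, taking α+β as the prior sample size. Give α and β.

Under the effective-sample-size interpretation, Beta(α, β) has prior mean α/(α+β) and prior sample size α+β.
So α+β = 25 and α/(α+β) = 0.58, giving α = 0.58·25 = 14.5 and β = 25 − 14.5 = 10.5.

α = 14.5, β = 10.5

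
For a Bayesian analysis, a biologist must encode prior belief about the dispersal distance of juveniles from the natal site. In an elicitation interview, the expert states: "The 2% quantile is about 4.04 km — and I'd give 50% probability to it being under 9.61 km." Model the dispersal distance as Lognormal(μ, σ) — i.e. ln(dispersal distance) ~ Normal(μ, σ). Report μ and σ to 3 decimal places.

If T ~ Lognormal(μ,σ) then ln T ~ Normal(μ,σ), so the p-quantile of ln T is μ + z_p·σ.
ln(4.04) = 1.396 and ln(9.61) = 2.263; z_{0.02} = -2.054, z_{0.5} = 0.
σ = (2.263 − 1.396)/(0 − (-2.054)) = 0.422.
μ = 1.396 − (-2.054)·0.422 = 2.263.

μ ≈ 2.263, σ ≈ 0.422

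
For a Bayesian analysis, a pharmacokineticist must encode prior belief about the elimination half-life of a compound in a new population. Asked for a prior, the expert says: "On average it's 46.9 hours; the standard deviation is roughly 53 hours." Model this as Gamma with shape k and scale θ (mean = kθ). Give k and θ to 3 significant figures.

k ≈ 0.783, θ ≈ 59.9

For Gamma(k, scale θ): mean = kθ, variance = kθ², so CV = 1/√k.
CV = SD/mean = 53/46.9 = 1.13, hence k = 1/CV² = 0.783.
Then θ = mean/k = 46.9/0.783 = 59.9.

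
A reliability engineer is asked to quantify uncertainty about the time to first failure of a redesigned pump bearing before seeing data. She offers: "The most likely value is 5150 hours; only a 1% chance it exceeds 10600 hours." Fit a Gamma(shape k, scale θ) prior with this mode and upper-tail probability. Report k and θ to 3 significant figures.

Gamma(k,θ) with k>1 has mode (k−1)θ, so θ = 5150/(k−1).
Need P(X < 10600) = 0.99 with θ tied to k this way. Start at k = 2, θ = 5150: P(X<10600) ≈ 0.610.
Too low — raise k to concentrate. Iterating converges to k ≈ 10.4.
Then θ = 5150/(10.4−1) ≈ 549.

k ≈ 10.4, θ ≈ 549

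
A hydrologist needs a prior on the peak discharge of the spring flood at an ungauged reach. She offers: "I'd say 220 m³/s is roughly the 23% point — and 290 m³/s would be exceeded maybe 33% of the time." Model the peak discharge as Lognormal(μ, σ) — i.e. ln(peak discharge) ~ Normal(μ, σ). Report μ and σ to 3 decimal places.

μ ≈ 5.567, σ ≈ 0.234

If T ~ Lognormal(μ,σ) then ln T ~ Normal(μ,σ), so the p-quantile of ln T is μ + z_p·σ.
ln(220) = 5.394 and ln(290) = 5.67; z_{0.23} = -0.7388, z_{0.67} = 0.4399.
σ = (5.67 − 5.394)/(0.4399 − (-0.7388)) = 0.234.
μ = 5.394 − (-0.7388)·0.234 = 5.567.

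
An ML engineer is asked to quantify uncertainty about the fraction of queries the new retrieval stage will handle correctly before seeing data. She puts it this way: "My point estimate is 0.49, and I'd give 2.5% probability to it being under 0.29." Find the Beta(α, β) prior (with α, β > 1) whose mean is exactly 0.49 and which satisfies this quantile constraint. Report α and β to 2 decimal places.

α ≈ 10.93, β ≈ 11.38

With mean 0.49 fixed, write α = 0.49s, β = 0.51s where s = α+β.
Need P(θ < 0.29) = 0.025 under Beta(0.49s, 0.51s). Normal approximation: (q−m)/√(m(1−m)/s) ≈ z_{0.025} = -1.96, so s ≈ 0.49·0.51·(-1.96)²/(0.29−0.49)² = 24.0.
At s = 24.0: P(θ<0.29) ≈ 0.021. Adjusting to match 0.025 gives s ≈ 22.31.
So α = 0.49·22.31 ≈ 10.93, β = 0.51·22.31 ≈ 11.38.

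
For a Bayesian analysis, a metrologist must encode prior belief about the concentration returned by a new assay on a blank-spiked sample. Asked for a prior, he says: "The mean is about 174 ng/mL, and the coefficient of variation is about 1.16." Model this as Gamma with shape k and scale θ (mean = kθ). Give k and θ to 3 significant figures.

k ≈ 0.743, θ ≈ 234

For Gamma(k, scale θ): mean = kθ, variance = kθ², so CV = 1/√k.
CV = 1.16, hence k = 1/CV² = 0.743.
Then θ = mean/k = 174/0.743 = 234.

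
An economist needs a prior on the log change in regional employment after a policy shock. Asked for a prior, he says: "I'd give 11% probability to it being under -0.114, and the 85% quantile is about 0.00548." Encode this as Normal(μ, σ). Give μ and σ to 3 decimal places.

μ = -0.049, σ = 0.053

The p-quantile of Normal(μ,σ) is μ + z_p·σ, with z_{0.11} = -1.227 and z_{0.85} = 1.036.
Eliminate σ: μ = (z₂·x₁ − z₁·x₂)/(z₂ − z₁) = (1.036·-0.114 − (-1.227)·0.00548)/2.263 = -0.049.
Then σ = (x₂ − x₁)/(z₂ − z₁) = (0.00548 − -0.114)/2.263 = 0.053.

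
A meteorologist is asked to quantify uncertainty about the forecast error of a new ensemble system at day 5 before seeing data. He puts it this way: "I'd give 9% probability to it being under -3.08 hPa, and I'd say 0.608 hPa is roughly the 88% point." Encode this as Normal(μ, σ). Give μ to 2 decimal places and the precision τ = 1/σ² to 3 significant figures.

The p-quantile of Normal(μ,σ) is μ + z_p·σ, with z_{0.09} = -1.341 and z_{0.88} = 1.175.
Eliminate σ: μ = (z₂·x₁ − z₁·x₂)/(z₂ − z₁) = (1.175·-3.08 − (-1.341)·0.608)/2.516 = -1.11.
Then σ = (x₂ − x₁)/(z₂ − z₁) = (0.608 − -3.08)/2.516 = 1.47.
Precision τ = 1/σ² = 1/1.466² = 0.465.

μ = -1.11, τ = 0.465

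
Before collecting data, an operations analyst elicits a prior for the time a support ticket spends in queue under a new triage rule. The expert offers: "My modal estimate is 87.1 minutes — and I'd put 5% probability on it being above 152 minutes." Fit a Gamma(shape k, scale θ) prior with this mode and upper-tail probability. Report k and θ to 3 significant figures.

k ≈ 10, θ ≈ 9.68

Gamma(k,θ) with k>1 has mode (k−1)θ, so θ = 87.1/(k−1).
Need P(X < 152) = 0.95 with θ tied to k this way. Start at k = 2, θ = 87.1: P(X<152) ≈ 0.521.
Too low — raise k to concentrate. Iterating converges to k ≈ 10.
Then θ = 87.1/(10−1) ≈ 9.68.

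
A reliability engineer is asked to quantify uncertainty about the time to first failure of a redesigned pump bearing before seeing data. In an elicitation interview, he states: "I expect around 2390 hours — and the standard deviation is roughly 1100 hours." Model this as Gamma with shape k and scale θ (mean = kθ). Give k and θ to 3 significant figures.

k ≈ 4.72, θ ≈ 506

For Gamma(k, scale θ): mean = kθ, variance = kθ², so CV = 1/√k.
CV = SD/mean = 1100/2390 = 0.4603, hence k = 1/CV² = 4.72.
Then θ = mean/k = 2390/4.72 = 506.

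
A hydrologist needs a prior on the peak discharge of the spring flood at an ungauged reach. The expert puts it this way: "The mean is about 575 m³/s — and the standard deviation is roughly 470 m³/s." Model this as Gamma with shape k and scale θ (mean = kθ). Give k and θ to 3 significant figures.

k ≈ 1.5, θ ≈ 384

For Gamma(k, scale θ): mean = kθ, variance = kθ², so CV = 1/√k.
CV = SD/mean = 470/575 = 0.8174, hence k = 1/CV² = 1.5.
Then θ = mean/k = 575/1.5 = 384.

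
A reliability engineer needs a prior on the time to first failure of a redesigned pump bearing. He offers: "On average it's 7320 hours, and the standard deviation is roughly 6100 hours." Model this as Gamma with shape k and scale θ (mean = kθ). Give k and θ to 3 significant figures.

k ≈ 1.44, θ ≈ 5080

For Gamma(k, scale θ): mean = kθ, variance = kθ², so CV = 1/√k.
CV = SD/mean = 6100/7320 = 0.8333, hence k = 1/CV² = 1.44.
Then θ = mean/k = 7320/1.44 = 5080.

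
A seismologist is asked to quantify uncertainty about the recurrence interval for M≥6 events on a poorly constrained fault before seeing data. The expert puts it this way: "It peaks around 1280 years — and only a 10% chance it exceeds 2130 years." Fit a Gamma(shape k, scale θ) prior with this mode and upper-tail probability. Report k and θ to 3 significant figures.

k ≈ 8.28, θ ≈ 176

Gamma(k,θ) with k>1 has mode (k−1)θ, so θ = 1280/(k−1).
Need P(X < 2130) = 0.9 with θ tied to k this way. Start at k = 2, θ = 1280: P(X<2130) ≈ 0.496.
Too low — raise k to concentrate. Iterating converges to k ≈ 8.28.
Then θ = 1280/(8.28−1) ≈ 176.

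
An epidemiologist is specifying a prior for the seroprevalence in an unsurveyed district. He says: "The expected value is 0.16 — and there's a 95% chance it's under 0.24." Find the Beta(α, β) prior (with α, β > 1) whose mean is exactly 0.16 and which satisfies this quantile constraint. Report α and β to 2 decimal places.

With mean 0.16 fixed, write α = 0.16s, β = 0.84s where s = α+β.
Need P(θ < 0.24) = 0.95 under Beta(0.16s, 0.84s). Normal approximation: (q−m)/√(m(1−m)/s) ≈ z_{0.95} = 1.64, so s ≈ 0.16·0.84·(1.64)²/(0.24−0.16)² = 56.8.
At s = 56.8: P(θ<0.24) ≈ 0.939. Adjusting to match 0.95 gives s ≈ 64.71.
So α = 0.16·64.71 ≈ 10.35, β = 0.84·64.71 ≈ 54.36.

α ≈ 10.35, β ≈ 54.36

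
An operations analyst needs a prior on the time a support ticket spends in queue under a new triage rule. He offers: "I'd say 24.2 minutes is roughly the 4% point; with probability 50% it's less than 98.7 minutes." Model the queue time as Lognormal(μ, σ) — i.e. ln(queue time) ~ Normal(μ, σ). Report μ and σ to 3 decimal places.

μ ≈ 4.592, σ ≈ 0.803

If T ~ Lognormal(μ,σ) then ln T ~ Normal(μ,σ), so the p-quantile of ln T is μ + z_p·σ.
ln(24.2) = 3.186 and ln(98.7) = 4.592; z_{0.04} = -1.751, z_{0.5} = 0.
σ = (4.592 − 3.186)/(0 − (-1.751)) = 0.803.
μ = 3.186 − (-1.751)·0.803 = 4.592.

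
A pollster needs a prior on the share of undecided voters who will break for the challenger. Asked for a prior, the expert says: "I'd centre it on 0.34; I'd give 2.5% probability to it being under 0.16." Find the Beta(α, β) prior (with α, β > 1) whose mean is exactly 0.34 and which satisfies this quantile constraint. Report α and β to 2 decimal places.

With mean 0.34 fixed, write α = 0.34s, β = 0.66s where s = α+β.
Need P(θ < 0.16) = 0.025 under Beta(0.34s, 0.66s). Normal approximation: (q−m)/√(m(1−m)/s) ≈ z_{0.025} = -1.96, so s ≈ 0.34·0.66·(-1.96)²/(0.16−0.34)² = 26.6.
At s = 26.6: P(θ<0.16) ≈ 0.014. Adjusting to match 0.025 gives s ≈ 21.28.
So α = 0.34·21.28 ≈ 7.23, β = 0.66·21.28 ≈ 14.04.

α ≈ 7.23, β ≈ 14.04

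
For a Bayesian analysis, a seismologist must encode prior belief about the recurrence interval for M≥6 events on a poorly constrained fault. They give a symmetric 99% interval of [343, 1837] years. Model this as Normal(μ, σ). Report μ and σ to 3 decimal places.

μ = 1090.000, σ = 290.004

A symmetric 99% interval runs μ ± z·σ with z = 2.576.
Half-width = 747, so σ = 747/2.576 = 290.004.
μ is the interval midpoint, 1090.000.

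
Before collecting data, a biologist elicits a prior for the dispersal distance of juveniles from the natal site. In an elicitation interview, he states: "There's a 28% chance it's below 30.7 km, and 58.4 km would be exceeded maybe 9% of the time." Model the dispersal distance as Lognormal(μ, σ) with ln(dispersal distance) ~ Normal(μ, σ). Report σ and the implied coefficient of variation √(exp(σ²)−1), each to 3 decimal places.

σ ≈ 0.334, CV ≈ 0.344

If T ~ Lognormal(μ,σ) then ln T ~ Normal(μ,σ), so the p-quantile of ln T is μ + z_p·σ.
ln(30.7) = 3.424 and ln(58.4) = 4.067; z_{0.28} = -0.5828, z_{0.91} = 1.341.
σ = (4.067 − 3.424)/(1.341 − (-0.5828)) = 0.334.
μ = 3.424 − (-0.5828)·0.334 = 3.619.
CV = √(exp(σ²)−1) = √(exp(0.1118)−1) = 0.344.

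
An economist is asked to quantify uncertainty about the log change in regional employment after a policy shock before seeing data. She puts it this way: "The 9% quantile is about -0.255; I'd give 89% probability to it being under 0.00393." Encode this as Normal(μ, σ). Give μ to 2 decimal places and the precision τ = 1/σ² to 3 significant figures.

μ = -0.12, τ = 98.3

The p-quantile of Normal(μ,σ) is μ + z_p·σ, with z_{0.09} = -1.341 and z_{0.89} = 1.227.
Eliminate σ: μ = (z₂·x₁ − z₁·x₂)/(z₂ − z₁) = (1.227·-0.255 − (-1.341)·0.00393)/2.567 = -0.12.
Then σ = (x₂ − x₁)/(z₂ − z₁) = (0.00393 − -0.255)/2.567 = 0.10.
Precision τ = 1/σ² = 1/0.1009² = 98.3.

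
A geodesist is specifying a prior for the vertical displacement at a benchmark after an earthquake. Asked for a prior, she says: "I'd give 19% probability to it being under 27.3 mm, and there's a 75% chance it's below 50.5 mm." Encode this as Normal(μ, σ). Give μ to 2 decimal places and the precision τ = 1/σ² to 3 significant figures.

The p-quantile of Normal(μ,σ) is μ + z_p·σ, with z_{0.19} = -0.8779 and z_{0.75} = 0.6745.
Eliminate σ: μ = (z₂·x₁ − z₁·x₂)/(z₂ − z₁) = (0.6745·27.3 − (-0.8779)·50.5)/1.552 = 40.42.
Then σ = (x₂ − x₁)/(z₂ − z₁) = (50.5 − 27.3)/1.552 = 14.94.
Precision τ = 1/σ² = 1/14.94² = 0.00448.

μ = 40.42, τ = 0.00448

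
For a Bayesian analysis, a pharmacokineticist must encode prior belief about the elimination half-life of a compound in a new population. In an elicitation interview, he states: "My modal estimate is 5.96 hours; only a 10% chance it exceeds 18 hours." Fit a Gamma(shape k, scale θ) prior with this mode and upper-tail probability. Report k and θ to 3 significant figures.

Gamma(k,θ) with k>1 has mode (k−1)θ, so θ = 5.96/(k−1).
Need P(X < 18) = 0.9 with θ tied to k this way. Start at k = 2, θ = 5.96: P(X<18) ≈ 0.804.
Too low — raise k to concentrate. Iterating converges to k ≈ 2.56.
Then θ = 5.96/(2.56−1) ≈ 3.83.

k ≈ 2.56, θ ≈ 3.83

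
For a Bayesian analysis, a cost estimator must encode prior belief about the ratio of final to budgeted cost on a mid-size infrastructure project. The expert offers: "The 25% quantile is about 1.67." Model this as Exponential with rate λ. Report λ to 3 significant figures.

λ ≈ 0.172

P(T < 1.67) = 1 − e^(−λ·1.67) = 0.25, so λ = −ln(1−0.25)/1.67 = −ln(0.75)/1.67 = 0.172.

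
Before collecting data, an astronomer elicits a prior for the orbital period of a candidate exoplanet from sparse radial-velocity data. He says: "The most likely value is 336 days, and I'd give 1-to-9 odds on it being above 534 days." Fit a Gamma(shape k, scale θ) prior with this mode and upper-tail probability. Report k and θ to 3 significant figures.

Gamma(k,θ) with k>1 has mode (k−1)θ, so θ = 336/(k−1).
Need P(X < 534) = 0.9 with θ tied to k this way. Start at k = 2, θ = 336: P(X<534) ≈ 0.472.
Too low — raise k to concentrate. Iterating converges to k ≈ 9.74.
Then θ = 336/(9.74−1) ≈ 38.4.

k ≈ 9.74, θ ≈ 38.4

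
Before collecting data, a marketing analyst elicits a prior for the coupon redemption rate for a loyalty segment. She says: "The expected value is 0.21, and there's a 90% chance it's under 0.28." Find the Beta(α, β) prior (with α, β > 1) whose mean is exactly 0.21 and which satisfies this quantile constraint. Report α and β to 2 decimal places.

With mean 0.21 fixed, write α = 0.21s, β = 0.79s where s = α+β.
Need P(θ < 0.28) = 0.9 under Beta(0.21s, 0.79s). Normal approximation: (q−m)/√(m(1−m)/s) ≈ z_{0.9} = 1.28, so s ≈ 0.21·0.79·(1.28)²/(0.28−0.21)² = 55.6.
At s = 55.6: P(θ<0.28) ≈ 0.895. Adjusting to match 0.9 gives s ≈ 58.30.
So α = 0.21·58.30 ≈ 12.24, β = 0.79·58.30 ≈ 46.05.

α ≈ 12.24, β ≈ 46.05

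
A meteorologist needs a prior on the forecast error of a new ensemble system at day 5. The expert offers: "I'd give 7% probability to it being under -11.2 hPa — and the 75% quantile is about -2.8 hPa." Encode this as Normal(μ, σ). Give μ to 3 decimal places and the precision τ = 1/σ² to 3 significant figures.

The p-quantile of Normal(μ,σ) is μ + z_p·σ, with z_{0.07} = -1.476 and z_{0.75} = 0.6745.
Eliminate σ: μ = (z₂·x₁ − z₁·x₂)/(z₂ − z₁) = (0.6745·-11.2 − (-1.476)·-2.8)/2.15 = -5.435.
Then σ = (x₂ − x₁)/(z₂ − z₁) = (-2.8 − -11.2)/2.15 = 3.906.
Precision τ = 1/σ² = 1/3.906² = 0.0655.

μ = -5.435, τ = 0.0655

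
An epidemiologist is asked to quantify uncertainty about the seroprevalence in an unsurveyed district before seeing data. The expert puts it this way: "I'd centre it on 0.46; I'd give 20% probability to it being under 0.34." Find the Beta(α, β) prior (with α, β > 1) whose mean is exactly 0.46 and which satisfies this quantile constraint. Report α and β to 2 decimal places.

α ≈ 5.73, β ≈ 6.72

With mean 0.46 fixed, write α = 0.46s, β = 0.54s where s = α+β.
Need P(θ < 0.34) = 0.2 under Beta(0.46s, 0.54s). Normal approximation: (q−m)/√(m(1−m)/s) ≈ z_{0.2} = -0.842, so s ≈ 0.46·0.54·(-0.842)²/(0.34−0.46)² = 12.2.
At s = 12.2: P(θ<0.34) ≈ 0.202. Adjusting to match 0.2 gives s ≈ 12.45.
So α = 0.46·12.45 ≈ 5.73, β = 0.54·12.45 ≈ 6.72.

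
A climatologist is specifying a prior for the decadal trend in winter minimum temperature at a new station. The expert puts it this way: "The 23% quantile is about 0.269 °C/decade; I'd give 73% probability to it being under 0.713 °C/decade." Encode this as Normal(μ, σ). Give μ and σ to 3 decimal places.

For Normal(μ,σ), the p-quantile is μ + z_p·σ. Here z_{0.23} = -0.7388, z_{0.73} = 0.6128.
So 0.269 = μ − 0.7388σ and 0.713 = μ + 0.6128σ.
Subtracting: σ = (0.713 − 0.269)/(0.6128 − (-0.7388)) = 0.328.
Then μ = 0.269 − (-0.7388)·0.328 = 0.512.

μ = 0.512, σ = 0.328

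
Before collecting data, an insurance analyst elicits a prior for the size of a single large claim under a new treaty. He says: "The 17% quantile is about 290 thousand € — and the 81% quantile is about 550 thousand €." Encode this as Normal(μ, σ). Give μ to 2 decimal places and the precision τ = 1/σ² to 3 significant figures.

The p-quantile of Normal(μ,σ) is μ + z_p·σ, with z_{0.17} = -0.9542 and z_{0.81} = 0.8779.
Eliminate σ: μ = (z₂·x₁ − z₁·x₂)/(z₂ − z₁) = (0.8779·290 − (-0.9542)·550)/1.832 = 425.41.
Then σ = (x₂ − x₁)/(z₂ − z₁) = (550 − 290)/1.832 = 141.92.
Precision τ = 1/σ² = 1/141.9² = 4.97e-05.

μ = 425.41, τ = 4.97e-05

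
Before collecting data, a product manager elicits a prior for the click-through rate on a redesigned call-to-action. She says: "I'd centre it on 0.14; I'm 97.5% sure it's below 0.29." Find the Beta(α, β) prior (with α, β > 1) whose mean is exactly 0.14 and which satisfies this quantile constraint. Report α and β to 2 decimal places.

With mean 0.14 fixed, write α = 0.14s, β = 0.86s where s = α+β.
Need P(θ < 0.29) = 0.975 under Beta(0.14s, 0.86s). Normal approximation: (q−m)/√(m(1−m)/s) ≈ z_{0.975} = 1.96, so s ≈ 0.14·0.86·(1.96)²/(0.29−0.14)² = 20.6.
At s = 20.6: P(θ<0.29) ≈ 0.958. Adjusting to match 0.975 gives s ≈ 27.26.
So α = 0.14·27.26 ≈ 3.82, β = 0.86·27.26 ≈ 23.44.

α ≈ 3.82, β ≈ 23.44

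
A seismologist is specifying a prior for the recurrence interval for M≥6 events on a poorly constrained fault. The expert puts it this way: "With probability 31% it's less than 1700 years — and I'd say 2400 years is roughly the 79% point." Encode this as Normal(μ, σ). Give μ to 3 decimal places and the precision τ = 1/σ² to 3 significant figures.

μ = 1966.531, τ = 3.46e-06

The p-quantile of Normal(μ,σ) is μ + z_p·σ, with z_{0.31} = -0.4959 and z_{0.79} = 0.8064.
Eliminate σ: μ = (z₂·x₁ − z₁·x₂)/(z₂ − z₁) = (0.8064·1700 − (-0.4959)·2400)/1.302 = 1966.531.
Then σ = (x₂ − x₁)/(z₂ − z₁) = (2400 − 1700)/1.302 = 537.522.
Precision τ = 1/σ² = 1/537.5² = 3.46e-06.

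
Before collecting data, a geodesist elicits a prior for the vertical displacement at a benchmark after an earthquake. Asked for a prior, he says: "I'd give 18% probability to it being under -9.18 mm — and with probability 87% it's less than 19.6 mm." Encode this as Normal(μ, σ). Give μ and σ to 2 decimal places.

The p-quantile of Normal(μ,σ) is μ + z_p·σ, with z_{0.18} = -0.9154 and z_{0.87} = 1.126.
Eliminate σ: μ = (z₂·x₁ − z₁·x₂)/(z₂ − z₁) = (1.126·-9.18 − (-0.9154)·19.6)/2.042 = 3.72.
Then σ = (x₂ − x₁)/(z₂ − z₁) = (19.6 − -9.18)/2.042 = 14.10.

μ = 3.72, σ = 14.10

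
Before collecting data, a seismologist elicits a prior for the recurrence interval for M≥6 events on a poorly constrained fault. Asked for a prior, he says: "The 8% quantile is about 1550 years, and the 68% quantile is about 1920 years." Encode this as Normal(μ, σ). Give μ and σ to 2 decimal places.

μ = 1827.60, σ = 197.57

The p-quantile of Normal(μ,σ) is μ + z_p·σ, with z_{0.08} = -1.405 and z_{0.68} = 0.4677.
Eliminate σ: μ = (z₂·x₁ − z₁·x₂)/(z₂ − z₁) = (0.4677·1550 − (-1.405)·1920)/1.873 = 1827.60.
Then σ = (x₂ − x₁)/(z₂ − z₁) = (1920 − 1550)/1.873 = 197.57.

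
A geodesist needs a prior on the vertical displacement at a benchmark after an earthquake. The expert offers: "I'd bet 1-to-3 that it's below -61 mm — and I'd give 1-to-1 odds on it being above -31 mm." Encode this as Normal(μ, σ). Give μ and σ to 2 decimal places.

μ = -31.00, σ = 44.48

For Normal(μ,σ), the p-quantile is μ + z_p·σ. Here z_{0.25} = -0.6745, z_{0.5} = 0.
So -61 = μ − 0.6745σ and -31 = μ + 0σ.
Subtracting: σ = (-31 − -61)/(0 − (-0.6745)) = 44.48.
Then μ = -61 − (-0.6745)·44.48 = -31.00.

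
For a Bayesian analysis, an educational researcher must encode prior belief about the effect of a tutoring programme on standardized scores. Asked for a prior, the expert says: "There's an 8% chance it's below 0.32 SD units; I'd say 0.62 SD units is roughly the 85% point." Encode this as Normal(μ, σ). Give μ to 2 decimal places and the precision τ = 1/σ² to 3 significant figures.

For Normal(μ,σ), the p-quantile is μ + z_p·σ. Here z_{0.08} = -1.405, z_{0.85} = 1.036.
So 0.32 = μ − 1.405σ and 0.62 = μ + 1.036σ.
Subtracting: σ = (0.62 − 0.32)/(1.036 − (-1.405)) = 0.12.
Then μ = 0.32 − (-1.405)·0.12 = 0.49.
Precision τ = 1/σ² = 1/0.1229² = 66.2.

μ = 0.49, τ = 66.2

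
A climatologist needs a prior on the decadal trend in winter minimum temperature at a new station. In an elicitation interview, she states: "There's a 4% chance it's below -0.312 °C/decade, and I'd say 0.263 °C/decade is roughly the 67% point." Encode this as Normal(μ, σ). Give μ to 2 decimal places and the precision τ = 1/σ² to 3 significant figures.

For Normal(μ,σ), the p-quantile is μ + z_p·σ. Here z_{0.04} = -1.751, z_{0.67} = 0.4399.
So -0.312 = μ − 1.751σ and 0.263 = μ + 0.4399σ.
Subtracting: σ = (0.263 − -0.312)/(0.4399 − (-1.751)) = 0.26.
Then μ = -0.312 − (-1.751)·0.26 = 0.15.
Precision τ = 1/σ² = 1/0.2625² = 14.5.

μ = 0.15, τ = 14.5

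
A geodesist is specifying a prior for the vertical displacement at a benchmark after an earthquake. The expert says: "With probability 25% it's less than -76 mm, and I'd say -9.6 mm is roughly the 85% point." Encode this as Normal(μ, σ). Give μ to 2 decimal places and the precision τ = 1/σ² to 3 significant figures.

For Normal(μ,σ), the p-quantile is μ + z_p·σ. Here z_{0.25} = -0.6745, z_{0.85} = 1.036.
So -76 = μ − 0.6745σ and -9.6 = μ + 1.036σ.
Subtracting: σ = (-9.6 − -76)/(1.036 − (-0.6745)) = 38.81.
Then μ = -76 − (-0.6745)·38.81 = -49.82.
Precision τ = 1/σ² = 1/38.81² = 0.000664.

μ = -49.82, τ = 0.000664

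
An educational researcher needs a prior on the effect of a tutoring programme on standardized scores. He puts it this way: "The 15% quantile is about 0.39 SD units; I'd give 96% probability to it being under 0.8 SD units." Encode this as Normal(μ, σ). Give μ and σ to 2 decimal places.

μ = 0.54, σ = 0.15

For Normal(μ,σ), the p-quantile is μ + z_p·σ. Here z_{0.15} = -1.036, z_{0.96} = 1.751.
So 0.39 = μ − 1.036σ and 0.8 = μ + 1.751σ.
Subtracting: σ = (0.8 − 0.39)/(1.751 − (-1.036)) = 0.15.
Then μ = 0.39 − (-1.036)·0.15 = 0.54.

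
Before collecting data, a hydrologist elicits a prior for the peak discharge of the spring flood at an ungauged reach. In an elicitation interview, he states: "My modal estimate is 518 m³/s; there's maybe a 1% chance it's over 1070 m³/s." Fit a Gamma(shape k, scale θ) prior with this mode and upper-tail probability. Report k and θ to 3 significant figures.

k ≈ 10.3, θ ≈ 55.8

Gamma(k,θ) with k>1 has mode (k−1)θ, so θ = 518/(k−1).
Need P(X < 1070) = 0.99 with θ tied to k this way. Start at k = 2, θ = 518: P(X<1070) ≈ 0.611.
Too low — raise k to concentrate. Iterating converges to k ≈ 10.3.
Then θ = 518/(10.3−1) ≈ 55.8.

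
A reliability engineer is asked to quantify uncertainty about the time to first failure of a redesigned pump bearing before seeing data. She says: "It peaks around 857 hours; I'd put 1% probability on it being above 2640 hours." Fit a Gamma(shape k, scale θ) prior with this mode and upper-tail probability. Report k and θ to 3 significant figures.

Gamma(k,θ) with k>1 has mode (k−1)θ, so θ = 857/(k−1).
Need P(X < 2640) = 0.99 with θ tied to k this way. Start at k = 2, θ = 857: P(X<2640) ≈ 0.813.
Too low — raise k to concentrate. Iterating converges to k ≈ 4.53.
Then θ = 857/(4.53−1) ≈ 243.

k ≈ 4.53, θ ≈ 243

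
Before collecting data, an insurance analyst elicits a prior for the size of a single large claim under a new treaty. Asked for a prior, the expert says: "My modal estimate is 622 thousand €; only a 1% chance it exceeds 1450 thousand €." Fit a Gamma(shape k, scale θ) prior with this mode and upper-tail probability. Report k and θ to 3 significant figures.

Gamma(k,θ) with k>1 has mode (k−1)θ, so θ = 622/(k−1).
Need P(X < 1450) = 0.99 with θ tied to k this way. Start at k = 2, θ = 622: P(X<1450) ≈ 0.676.
Too low — raise k to concentrate. Iterating converges to k ≈ 7.65.
Then θ = 622/(7.65−1) ≈ 93.5.

k ≈ 7.65, θ ≈ 93.5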